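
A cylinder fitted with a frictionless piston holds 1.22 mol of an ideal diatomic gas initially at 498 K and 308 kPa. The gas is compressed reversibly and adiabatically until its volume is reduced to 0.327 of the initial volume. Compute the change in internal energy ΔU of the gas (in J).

V₁ = nRT₁/P₁ = 1.22×8.314×498/308 = 16.4 L.
Adiabatic: TV^(γ−1) = const ⇒ T₂ = 498×(3.06)^0.400 = 779 K; PV^γ = const ⇒ P₂ = 1470 kPa.
For an ideal gas ΔU = nCvΔT with Cv = (5/2)R = 20.8 J/(mol·K).
ΔU = 1.22×20.8×(779−498) = 7120 J.

7120 J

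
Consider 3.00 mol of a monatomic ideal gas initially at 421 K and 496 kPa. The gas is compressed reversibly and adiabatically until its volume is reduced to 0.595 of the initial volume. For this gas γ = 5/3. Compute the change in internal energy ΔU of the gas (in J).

6510 J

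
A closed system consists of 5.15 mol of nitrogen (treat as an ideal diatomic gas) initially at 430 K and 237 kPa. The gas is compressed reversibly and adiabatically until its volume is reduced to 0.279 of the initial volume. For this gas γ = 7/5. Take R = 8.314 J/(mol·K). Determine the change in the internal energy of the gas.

V₁ = nRT₁/P₁ = 5.15×8.314×430/237 = 77.7 L.
Adiabatic: TV^(γ−1) = const ⇒ T₂ = 430×(3.58)^0.400 = 717 K; PV^γ = const ⇒ P₂ = 1420 kPa.
For an ideal gas ΔU = nCvΔT with Cv = (5/2)R = 20.8 J/(mol·K).
ΔU = 5.15×20.8×(717−430) = 30700 J.

30700 J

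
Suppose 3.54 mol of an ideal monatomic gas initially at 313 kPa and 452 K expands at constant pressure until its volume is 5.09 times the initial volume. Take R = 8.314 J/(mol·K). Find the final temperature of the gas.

2300 K

V₁ = nRT₁/P₁ = 3.54×8.314×452/313 = 42.5 L.
Isobaric: P stays 313 kPa; V/T = const ⇒ T₂ = 2300 K, V₂ = 216 L.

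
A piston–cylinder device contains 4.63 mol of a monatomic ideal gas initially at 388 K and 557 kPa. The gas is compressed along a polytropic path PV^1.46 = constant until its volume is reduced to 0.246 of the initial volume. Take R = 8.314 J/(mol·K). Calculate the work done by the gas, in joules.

-29400 J

V₁ = nRT₁/P₁ = 4.63×8.314×388/557 = 26.8 L.
Polytropic n=1.46: T₂ = T₁(V₁/V₂)^(n−1) = 388×(4.07)^0.46 = 740 K; P₂ = P₁(V₁/V₂)^n = 4320 kPa.
W = (P₁V₁−P₂V₂)/(n−1) = (557×26.8−4320×6.60)/0.46 = -29400 J.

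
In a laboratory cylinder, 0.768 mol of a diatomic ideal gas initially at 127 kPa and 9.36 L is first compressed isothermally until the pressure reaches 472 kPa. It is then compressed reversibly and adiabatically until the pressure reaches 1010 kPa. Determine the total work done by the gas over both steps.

T₁ = P₁V₁/(nR) = 127×9.36/(0.768×8.314) = 186 K.
Step 1 — Isothermal: T stays 186 K; PV = const ⇒ V₂ = 2.52 L, P₂ = 472 kPa.
ΔU = 0 (ideal gas, T constant).
W = nRT ln(V₂/V₁) = 0.768×8.314×186×ln(0.269) = -1560 J.
Q = ΔU + W = -1560 J.
State after step 1: P = 472 kPa, V = 2.52 L, T = 186 K.
Step 2 — Adiabatic: T₂/T₁ = (P₂/P₁)^((γ−1)/γ) ⇒ T₂ = 186×(2.14)^0.286 = 231 K; V₂ = 1.46 L.
ΔU = nCvΔT = 0.768×20.8×(231−186) = 721 J.
Q = 0 for an adiabatic process, so W = −ΔU = -721 J.
Net over both steps: W = -2280 J, Q = -1560 J, ΔU = 721 J.

-2280 J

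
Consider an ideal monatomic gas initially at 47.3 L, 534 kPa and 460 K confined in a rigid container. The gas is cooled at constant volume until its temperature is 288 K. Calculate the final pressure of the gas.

Isochoric: V stays 47.3 L; P/T = const ⇒ T₂ = 288 K, P₂ = 334 kPa.

334 kPa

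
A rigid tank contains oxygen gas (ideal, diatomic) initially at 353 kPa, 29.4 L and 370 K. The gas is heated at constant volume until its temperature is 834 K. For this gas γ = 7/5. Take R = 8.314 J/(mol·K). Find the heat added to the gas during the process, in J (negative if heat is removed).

32500 J

n = P₁V₁/(RT₁) = 353×29.4/(8.314×370) = 3.37 mol.
Isochoric: V stays 29.4 L; P/T = const ⇒ T₂ = 834 K, P₂ = 796 kPa.
W = 0 (no volume change).
ΔU = nCvΔT = 3.37×20.8×(834−370) = 32500 J.
Q = ΔU = 32500 J.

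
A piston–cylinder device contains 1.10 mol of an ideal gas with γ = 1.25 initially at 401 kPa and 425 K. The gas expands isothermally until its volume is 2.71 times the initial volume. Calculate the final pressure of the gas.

148 kPa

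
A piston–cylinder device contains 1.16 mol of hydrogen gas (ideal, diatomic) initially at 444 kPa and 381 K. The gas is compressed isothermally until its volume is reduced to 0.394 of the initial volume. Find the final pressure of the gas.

V₁ = nRT₁/P₁ = 1.16×8.314×381/444 = 8.28 L.
Isothermal: T stays 381 K; PV = const ⇒ V₂ = 3.26 L, P₂ = 1130 kPa.

1130 kPa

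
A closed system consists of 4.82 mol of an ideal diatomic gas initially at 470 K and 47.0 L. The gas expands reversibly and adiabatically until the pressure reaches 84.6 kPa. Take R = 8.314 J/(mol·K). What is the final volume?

P₁ = nRT₁/V₁ = 4.82×8.314×470/47.0 = 401 kPa.
Adiabatic: T₂/T₁ = (P₂/P₁)^((γ−1)/γ) ⇒ T₂ = 470×(0.211)^0.286 = 301 K; V₂ = 143 L.

143 L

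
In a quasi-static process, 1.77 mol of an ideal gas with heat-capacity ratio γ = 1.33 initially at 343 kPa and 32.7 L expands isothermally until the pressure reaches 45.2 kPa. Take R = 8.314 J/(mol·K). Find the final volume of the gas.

T₁ = P₁V₁/(nR) = 343×32.7/(1.77×8.314) = 762 K.
Isothermal: T stays 762 K; PV = const ⇒ V₂ = 248 L, P₂ = 45.2 kPa.

248 L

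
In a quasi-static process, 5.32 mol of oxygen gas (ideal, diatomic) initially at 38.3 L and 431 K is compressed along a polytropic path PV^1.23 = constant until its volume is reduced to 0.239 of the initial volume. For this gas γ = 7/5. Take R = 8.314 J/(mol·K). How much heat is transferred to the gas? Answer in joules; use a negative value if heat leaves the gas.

-13700 J

P₁ = nRT₁/V₁ = 5.32×8.314×431/38.3 = 498 kPa.
Polytropic n=1.23: T₂ = T₁(V₁/V₂)^(n−1) = 431×(4.18)^0.23 = 599 K; P₂ = P₁(V₁/V₂)^n = 2890 kPa.
W = (P₁V₁−P₂V₂)/(n−1) = (498×38.3−2890×9.15)/0.23 = -32300 J.
ΔU = nCvΔT = 5.32×20.8×(599−431) = 18600 J.
Q = ΔU + W = -13700 J.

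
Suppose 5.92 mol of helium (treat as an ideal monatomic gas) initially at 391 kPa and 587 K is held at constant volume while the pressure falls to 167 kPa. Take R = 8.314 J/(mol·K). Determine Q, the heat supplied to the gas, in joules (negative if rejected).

V₁ = nRT₁/P₁ = 5.92×8.314×587/391 = 73.9 L.
Isochoric: V stays 73.9 L; P/T = const ⇒ T₂ = 251 K, P₂ = 167 kPa.
W = 0 (no volume change).
ΔU = nCvΔT = 5.92×12.5×(251−587) = -24800 J.
Q = ΔU = -24800 J.

-24800 J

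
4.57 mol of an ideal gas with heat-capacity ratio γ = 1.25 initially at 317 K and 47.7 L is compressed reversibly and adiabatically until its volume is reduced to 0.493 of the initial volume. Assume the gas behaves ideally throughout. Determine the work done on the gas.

P₁ = nRT₁/V₁ = 4.57×8.314×317/47.7 = 253 kPa.
Adiabatic: TV^(γ−1) = const ⇒ T₂ = 317×(2.03)^0.250 = 378 K; PV^γ = const ⇒ P₂ = 611 kPa.
ΔU = nCvΔT = 4.57×33.3×(378−317) = 9320 J.
Q = 0 for an adiabatic process, so W = −ΔU = -9320 J.
Work done on the gas = −W_by = 9320 J.

9320 J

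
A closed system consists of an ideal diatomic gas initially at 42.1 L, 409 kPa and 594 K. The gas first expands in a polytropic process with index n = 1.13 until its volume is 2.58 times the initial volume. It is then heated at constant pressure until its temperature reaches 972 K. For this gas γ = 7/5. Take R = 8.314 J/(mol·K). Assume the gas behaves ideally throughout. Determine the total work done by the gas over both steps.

28300 J

n = P₁V₁/(RT₁) = 409×42.1/(8.314×594) = 3.49 mol.
Step 1 — Polytropic n=1.13: T₂ = T₁(V₁/V₂)^(n−1) = 594×(0.388)^0.13 = 525 K; P₂ = P₁(V₁/V₂)^n = 140 kPa.
W = (P₁V₁−P₂V₂)/(n−1) = (409×42.1−140×109)/0.13 = 15400 J.
ΔU = nCvΔT = 3.49×20.8×(525−594) = -4990 J.
Q = ΔU + W = 10400 J.
State after step 1: P = 140 kPa, V = 109 L, T = 525 K.
Step 2 — Isobaric: P stays 140 kPa; V/T = const ⇒ T₂ = 972 K, V₂ = 201 L.
W = PΔV = 140×(201−109) kPa·L = 13000 J.
ΔU = nCvΔT = 3.49×20.8×(972−525) = 32400 J.
Q = ΔU + W = nCpΔT = 45300 J.
Net over both steps: W = 28300 J, Q = 55700 J, ΔU = 27400 J.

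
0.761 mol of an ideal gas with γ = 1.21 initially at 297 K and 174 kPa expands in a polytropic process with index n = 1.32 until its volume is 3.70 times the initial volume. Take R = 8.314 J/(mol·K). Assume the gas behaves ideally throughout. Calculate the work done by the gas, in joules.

2010 J

V₁ = nRT₁/P₁ = 0.761×8.314×297/174 = 10.8 L.
Polytropic n=1.32: T₂ = T₁(V₁/V₂)^(n−1) = 297×(0.270)^0.32 = 195 K; P₂ = P₁(V₁/V₂)^n = 30.9 kPa.
W = (P₁V₁−P₂V₂)/(n−1) = (174×10.8−30.9×40.0)/0.32 = 2010 J.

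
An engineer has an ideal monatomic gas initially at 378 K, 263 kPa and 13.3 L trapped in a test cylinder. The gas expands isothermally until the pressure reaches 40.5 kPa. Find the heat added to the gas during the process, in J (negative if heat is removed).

6540 J

n = P₁V₁/(RT₁) = 263×13.3/(8.314×378) = 1.11 mol.
Isothermal: T stays 378 K; PV = const ⇒ V₂ = 86.4 L, P₂ = 40.5 kPa.
ΔU = 0 (ideal gas, T constant).
W = nRT ln(V₂/V₁) = 1.11×8.314×378×ln(6.49) = 6540 J.
Q = ΔU + W = 6540 J.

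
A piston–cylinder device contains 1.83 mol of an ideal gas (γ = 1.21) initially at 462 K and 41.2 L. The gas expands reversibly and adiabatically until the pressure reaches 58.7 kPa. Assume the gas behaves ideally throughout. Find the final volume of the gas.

99.5 L

P₁ = nRT₁/V₁ = 1.83×8.314×462/41.2 = 171 kPa.
Adiabatic: T₂/T₁ = (P₂/P₁)^((γ−1)/γ) ⇒ T₂ = 462×(0.344)^0.174 = 384 K; V₂ = 99.5 L.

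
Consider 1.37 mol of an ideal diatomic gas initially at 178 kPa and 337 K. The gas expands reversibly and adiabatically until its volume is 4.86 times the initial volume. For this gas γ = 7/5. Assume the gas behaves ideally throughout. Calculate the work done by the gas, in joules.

4500 J

V₁ = nRT₁/P₁ = 1.37×8.314×337/178 = 21.6 L.
Adiabatic: TV^(γ−1) = const ⇒ T₂ = 337×(0.206)^0.400 = 179 K; PV^γ = const ⇒ P₂ = 19.5 kPa.
ΔU = nCvΔT = 1.37×20.8×(179−337) = -4500 J.
Q = 0 for an adiabatic process, so W = −ΔU = 4500 J.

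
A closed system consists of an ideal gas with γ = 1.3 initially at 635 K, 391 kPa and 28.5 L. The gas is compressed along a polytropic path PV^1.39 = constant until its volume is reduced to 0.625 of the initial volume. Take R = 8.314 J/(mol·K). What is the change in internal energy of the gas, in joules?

7470 J

n = P₁V₁/(RT₁) = 391×28.5/(8.314×635) = 2.11 mol.
Polytropic n=1.39: T₂ = T₁(V₁/V₂)^(n−1) = 635×(1.60)^0.39 = 763 K; P₂ = P₁(V₁/V₂)^n = 751 kPa.
For an ideal gas ΔU = nCvΔT with Cv = R/(γ−1) = 27.7 J/(mol·K).
ΔU = 2.11×27.7×(763−635) = 7470 J.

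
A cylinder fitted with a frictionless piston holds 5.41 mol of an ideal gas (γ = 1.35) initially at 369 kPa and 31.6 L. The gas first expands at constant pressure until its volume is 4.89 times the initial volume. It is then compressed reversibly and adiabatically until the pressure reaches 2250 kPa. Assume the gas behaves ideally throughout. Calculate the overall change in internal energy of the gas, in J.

T₁ = P₁V₁/(nR) = 369×31.6/(5.41×8.314) = 259 K.
Step 1 — Isobaric: P stays 369 kPa; V/T = const ⇒ T₂ = 1270 K, V₂ = 155 L.
W = PΔV = 369×(155−31.6) kPa·L = 45400 J.
ΔU = nCvΔT = 5.41×23.8×(1270−259) = 130000 J.
Q = ΔU + W = nCpΔT = 175000 J.
State after step 1: P = 369 kPa, V = 155 L, T = 1270 K.
Step 2 — Adiabatic: T₂/T₁ = (P₂/P₁)^((γ−1)/γ) ⇒ T₂ = 1270×(6.10)^0.259 = 2030 K; V₂ = 40.5 L.
ΔU = nCvΔT = 5.41×23.8×(2030−1270) = 97400 J.
Q = 0 for an adiabatic process, so W = −ΔU = -97400 J.
Net over both steps: W = -52100 J, Q = 175000 J, ΔU = 227000 J.

227000 J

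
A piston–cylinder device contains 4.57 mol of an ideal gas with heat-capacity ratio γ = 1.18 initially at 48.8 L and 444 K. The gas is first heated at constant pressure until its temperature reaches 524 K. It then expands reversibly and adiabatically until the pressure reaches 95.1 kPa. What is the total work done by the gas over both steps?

22800 J

P₁ = nRT₁/V₁ = 4.57×8.314×444/48.8 = 346 kPa.
Step 1 — Isobaric: P stays 346 kPa; V/T = const ⇒ T₂ = 524 K, V₂ = 57.6 L.
W = PΔV = 346×(57.6−48.8) kPa·L = 3040 J.
ΔU = nCvΔT = 4.57×46.2×(524−444) = 16900 J.
Q = ΔU + W = nCpΔT = 19900 J.
State after step 1: P = 346 kPa, V = 57.6 L, T = 524 K.
Step 2 — Adiabatic: T₂/T₁ = (P₂/P₁)^((γ−1)/γ) ⇒ T₂ = 524×(0.275)^0.153 = 430 K; V₂ = 172 L.
ΔU = nCvΔT = 4.57×46.2×(430−524) = -19800 J.
Q = 0 for an adiabatic process, so W = −ΔU = 19800 J.
Net over both steps: W = 22800 J, Q = 19900 J, ΔU = -2880 J.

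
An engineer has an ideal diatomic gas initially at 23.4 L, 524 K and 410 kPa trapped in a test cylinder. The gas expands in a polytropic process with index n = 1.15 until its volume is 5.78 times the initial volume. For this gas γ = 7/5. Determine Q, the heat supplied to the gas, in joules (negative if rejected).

9250 J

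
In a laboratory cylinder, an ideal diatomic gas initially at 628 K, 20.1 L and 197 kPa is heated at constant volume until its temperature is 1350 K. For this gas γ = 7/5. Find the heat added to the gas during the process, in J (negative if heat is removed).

n = P₁V₁/(RT₁) = 197×20.1/(8.314×628) = 0.758 mol.
Isochoric: V stays 20.1 L; P/T = const ⇒ T₂ = 1350 K, P₂ = 423 kPa.
W = 0 (no volume change).
ΔU = nCvΔT = 0.758×20.8×(1350−628) = 11400 J.
Q = ΔU = 11400 J.

11400 J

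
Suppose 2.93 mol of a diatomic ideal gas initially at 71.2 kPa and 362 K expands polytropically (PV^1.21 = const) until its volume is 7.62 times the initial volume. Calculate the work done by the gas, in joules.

V₁ = nRT₁/P₁ = 2.93×8.314×362/71.2 = 124 L.
Polytropic n=1.21: T₂ = T₁(V₁/V₂)^(n−1) = 362×(0.131)^0.21 = 236 K; P₂ = P₁(V₁/V₂)^n = 6.10 kPa.
W = (P₁V₁−P₂V₂)/(n−1) = (71.2×124−6.10×944)/0.21 = 14600 J.

14600 J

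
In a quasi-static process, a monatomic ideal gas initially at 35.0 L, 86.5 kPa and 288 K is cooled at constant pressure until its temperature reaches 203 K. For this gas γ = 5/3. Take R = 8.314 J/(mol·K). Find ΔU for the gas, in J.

n = P₁V₁/(RT₁) = 86.5×35.0/(8.314×288) = 1.26 mol.
Isobaric: P stays 86.5 kPa; V/T = const ⇒ T₂ = 203 K, V₂ = 24.7 L.
For an ideal gas ΔU = nCvΔT with Cv = (3/2)R = 12.5 J/(mol·K).
ΔU = 1.26×12.5×(203−288) = -1340 J.

-1340 J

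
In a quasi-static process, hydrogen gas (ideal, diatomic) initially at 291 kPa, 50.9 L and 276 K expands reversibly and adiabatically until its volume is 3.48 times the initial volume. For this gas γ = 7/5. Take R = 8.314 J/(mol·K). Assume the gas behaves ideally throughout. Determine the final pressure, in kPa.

50.8 kPa

Adiabatic: TV^(γ−1) = const ⇒ T₂ = 276×(0.287)^0.400 = 168 K; PV^γ = const ⇒ P₂ = 50.8 kPa.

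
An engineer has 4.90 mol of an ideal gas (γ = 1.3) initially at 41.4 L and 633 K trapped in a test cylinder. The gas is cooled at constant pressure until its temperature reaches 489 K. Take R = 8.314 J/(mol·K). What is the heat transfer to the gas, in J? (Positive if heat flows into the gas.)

P₁ = nRT₁/V₁ = 4.90×8.314×633/41.4 = 623 kPa.
Isobaric: P stays 623 kPa; V/T = const ⇒ T₂ = 489 K, V₂ = 32.0 L.
W = PΔV = 623×(32.0−41.4) kPa·L = -5870 J.
ΔU = nCvΔT = 4.90×27.7×(489−633) = -19600 J.
Q = ΔU + W = nCpΔT = -25400 J.

-25400 J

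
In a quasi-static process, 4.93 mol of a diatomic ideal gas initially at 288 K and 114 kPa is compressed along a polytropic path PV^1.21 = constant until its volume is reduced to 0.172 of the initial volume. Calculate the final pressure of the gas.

959 kPa

V₁ = nRT₁/P₁ = 4.93×8.314×288/114 = 104 L.
Polytropic n=1.21: T₂ = T₁(V₁/V₂)^(n−1) = 288×(5.81)^0.21 = 417 K; P₂ = P₁(V₁/V₂)^n = 959 kPa.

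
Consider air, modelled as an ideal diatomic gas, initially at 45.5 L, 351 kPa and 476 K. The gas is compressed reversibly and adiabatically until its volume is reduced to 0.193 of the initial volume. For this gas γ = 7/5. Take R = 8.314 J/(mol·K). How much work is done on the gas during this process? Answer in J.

37200 J

n = P₁V₁/(RT₁) = 351×45.5/(8.314×476) = 4.04 mol.
Adiabatic: TV^(γ−1) = const ⇒ T₂ = 476×(5.18)^0.400 = 919 K; PV^γ = const ⇒ P₂ = 3510 kPa.
ΔU = nCvΔT = 4.04×20.8×(919−476) = 37200 J.
Q = 0 for an adiabatic process, so W = −ΔU = -37200 J.
Work done on the gas = −W_by = 37200 J.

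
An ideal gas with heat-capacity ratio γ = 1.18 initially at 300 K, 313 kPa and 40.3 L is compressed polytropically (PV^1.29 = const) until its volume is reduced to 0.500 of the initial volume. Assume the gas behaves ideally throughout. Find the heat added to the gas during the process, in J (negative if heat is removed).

n = P₁V₁/(RT₁) = 313×40.3/(8.314×300) = 5.06 mol.
Polytropic n=1.29: T₂ = T₁(V₁/V₂)^(n−1) = 300×(2.00)^0.29 = 367 K; P₂ = P₁(V₁/V₂)^n = 765 kPa.
W = (P₁V₁−P₂V₂)/(n−1) = (313×40.3−765×20.1)/0.29 = -9680 J.
ΔU = nCvΔT = 5.06×46.2×(367−300) = 15600 J.
Q = ΔU + W = 5920 J.

5920 J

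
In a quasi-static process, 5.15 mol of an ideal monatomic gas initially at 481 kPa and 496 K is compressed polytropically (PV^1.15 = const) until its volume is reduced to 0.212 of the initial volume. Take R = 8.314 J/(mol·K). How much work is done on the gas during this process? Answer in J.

37100 J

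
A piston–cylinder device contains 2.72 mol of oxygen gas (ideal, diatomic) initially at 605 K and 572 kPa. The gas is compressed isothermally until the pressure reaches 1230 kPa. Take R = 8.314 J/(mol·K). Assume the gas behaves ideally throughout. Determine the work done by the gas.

-10500 J

V₁ = nRT₁/P₁ = 2.72×8.314×605/572 = 23.9 L.
Isothermal: T stays 605 K; PV = const ⇒ V₂ = 11.1 L, P₂ = 1230 kPa.
W = nRT ln(V₂/V₁) = 2.72×8.314×605×ln(0.465) = -10500 J.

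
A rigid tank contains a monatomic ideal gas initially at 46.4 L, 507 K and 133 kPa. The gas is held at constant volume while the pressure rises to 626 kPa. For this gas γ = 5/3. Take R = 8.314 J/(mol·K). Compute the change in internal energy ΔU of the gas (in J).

34300 J

n = P₁V₁/(RT₁) = 133×46.4/(8.314×507) = 1.46 mol.
Isochoric: V stays 46.4 L; P/T = const ⇒ T₂ = 2390 K, P₂ = 626 kPa.
For an ideal gas ΔU = nCvΔT with Cv = (3/2)R = 12.5 J/(mol·K).
ΔU = 1.46×12.5×(2390−507) = 34300 J.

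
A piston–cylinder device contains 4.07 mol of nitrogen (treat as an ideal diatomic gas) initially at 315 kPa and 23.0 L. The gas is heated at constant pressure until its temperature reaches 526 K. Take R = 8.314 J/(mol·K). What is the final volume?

T₁ = P₁V₁/(nR) = 315×23.0/(4.07×8.314) = 214 K.
Isobaric: P stays 315 kPa; V/T = const ⇒ T₂ = 526 K, V₂ = 56.5 L.

56.5 L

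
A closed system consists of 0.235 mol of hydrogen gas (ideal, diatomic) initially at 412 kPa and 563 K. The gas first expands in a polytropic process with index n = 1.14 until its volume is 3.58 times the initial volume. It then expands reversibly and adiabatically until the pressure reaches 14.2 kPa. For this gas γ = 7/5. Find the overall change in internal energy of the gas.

V₁ = nRT₁/P₁ = 0.235×8.314×563/412 = 2.67 L.
Step 1 — Polytropic n=1.14: T₂ = T₁(V₁/V₂)^(n−1) = 563×(0.279)^0.14 = 471 K; P₂ = P₁(V₁/V₂)^n = 96.3 kPa.
W = (P₁V₁−P₂V₂)/(n−1) = (412×2.67−96.3×9.56)/0.14 = 1280 J.
ΔU = nCvΔT = 0.235×20.8×(471−563) = -450 J.
Q = ΔU + W = 835 J.
State after step 1: P = 96.3 kPa, V = 9.56 L, T = 471 K.
Step 2 — Adiabatic: T₂/T₁ = (P₂/P₁)^((γ−1)/γ) ⇒ T₂ = 471×(0.148)^0.286 = 273 K; V₂ = 37.5 L.
ΔU = nCvΔT = 0.235×20.8×(273−471) = -969 J.
Q = 0 for an adiabatic process, so W = −ΔU = 969 J.
Net over both steps: W = 2250 J, Q = 835 J, ΔU = -1420 J.

-1420 J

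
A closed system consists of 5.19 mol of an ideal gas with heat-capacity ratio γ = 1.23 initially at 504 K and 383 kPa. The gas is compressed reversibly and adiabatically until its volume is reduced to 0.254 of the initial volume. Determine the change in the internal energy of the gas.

V₁ = nRT₁/P₁ = 5.19×8.314×504/383 = 56.8 L.
Adiabatic: TV^(γ−1) = const ⇒ T₂ = 504×(3.94)^0.230 = 691 K; PV^γ = const ⇒ P₂ = 2070 kPa.
For an ideal gas ΔU = nCvΔT with Cv = R/(γ−1) = 36.1 J/(mol·K).
ΔU = 5.19×36.1×(691−504) = 35000 J.

35000 J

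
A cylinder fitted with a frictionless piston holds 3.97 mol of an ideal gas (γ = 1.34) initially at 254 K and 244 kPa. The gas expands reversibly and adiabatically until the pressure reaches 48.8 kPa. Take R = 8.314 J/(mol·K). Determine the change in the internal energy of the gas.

V₁ = nRT₁/P₁ = 3.97×8.314×254/244 = 34.4 L.
Adiabatic: T₂/T₁ = (P₂/P₁)^((γ−1)/γ) ⇒ T₂ = 254×(0.200)^0.254 = 169 K; V₂ = 114 L.
For an ideal gas ΔU = nCvΔT with Cv = R/(γ−1) = 24.5 J/(mol·K).
ΔU = 3.97×24.5×(169−254) = -8270 J.

-8270 J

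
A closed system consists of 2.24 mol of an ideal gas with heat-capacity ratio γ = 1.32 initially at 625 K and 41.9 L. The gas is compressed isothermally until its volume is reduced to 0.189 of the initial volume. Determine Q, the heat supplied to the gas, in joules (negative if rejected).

-19400 J

P₁ = nRT₁/V₁ = 2.24×8.314×625/41.9 = 278 kPa.
Isothermal: T stays 625 K; PV = const ⇒ V₂ = 7.92 L, P₂ = 1470 kPa.
ΔU = 0 (ideal gas, T constant).
W = nRT ln(V₂/V₁) = 2.24×8.314×625×ln(0.189) = -19400 J.
Q = ΔU + W = -19400 J.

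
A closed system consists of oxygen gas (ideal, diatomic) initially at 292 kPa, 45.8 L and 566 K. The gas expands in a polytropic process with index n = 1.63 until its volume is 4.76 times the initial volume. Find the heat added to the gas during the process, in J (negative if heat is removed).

-7640 J

n = P₁V₁/(RT₁) = 292×45.8/(8.314×566) = 2.84 mol.
Polytropic n=1.63: T₂ = T₁(V₁/V₂)^(n−1) = 566×(0.210)^0.63 = 212 K; P₂ = P₁(V₁/V₂)^n = 23.0 kPa.
W = (P₁V₁−P₂V₂)/(n−1) = (292×45.8−23.0×218)/0.63 = 13300 J.
ΔU = nCvΔT = 2.84×20.8×(212−566) = -20900 J.
Q = ΔU + W = -7640 J.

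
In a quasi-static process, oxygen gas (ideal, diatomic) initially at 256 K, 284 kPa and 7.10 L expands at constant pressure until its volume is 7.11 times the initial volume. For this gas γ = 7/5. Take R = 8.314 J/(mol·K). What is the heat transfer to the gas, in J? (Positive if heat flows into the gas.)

n = P₁V₁/(RT₁) = 284×7.10/(8.314×256) = 0.947 mol.
Isobaric: P stays 284 kPa; V/T = const ⇒ T₂ = 1820 K, V₂ = 50.5 L.
W = PΔV = 284×(50.5−7.10) kPa·L = 12300 J.
ΔU = nCvΔT = 0.947×20.8×(1820−256) = 30800 J.
Q = ΔU + W = nCpΔT = 43100 J.

43100 J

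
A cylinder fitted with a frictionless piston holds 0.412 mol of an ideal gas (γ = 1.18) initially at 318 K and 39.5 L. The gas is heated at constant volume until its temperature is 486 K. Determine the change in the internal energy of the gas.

P₁ = nRT₁/V₁ = 0.412×8.314×318/39.5 = 27.6 kPa.
Isochoric: V stays 39.5 L; P/T = const ⇒ T₂ = 486 K, P₂ = 42.1 kPa.
For an ideal gas ΔU = nCvΔT with Cv = R/(γ−1) = 46.2 J/(mol·K).
ΔU = 0.412×46.2×(486−318) = 3200 J.

3200 J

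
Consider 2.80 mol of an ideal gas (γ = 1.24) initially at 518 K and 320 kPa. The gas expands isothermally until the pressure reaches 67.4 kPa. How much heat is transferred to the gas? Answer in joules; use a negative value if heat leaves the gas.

18800 J

V₁ = nRT₁/P₁ = 2.80×8.314×518/320 = 37.7 L.
Isothermal: T stays 518 K; PV = const ⇒ V₂ = 179 L, P₂ = 67.4 kPa.
ΔU = 0 (ideal gas, T constant).
W = nRT ln(V₂/V₁) = 2.80×8.314×518×ln(4.75) = 18800 J.
Q = ΔU + W = 18800 J.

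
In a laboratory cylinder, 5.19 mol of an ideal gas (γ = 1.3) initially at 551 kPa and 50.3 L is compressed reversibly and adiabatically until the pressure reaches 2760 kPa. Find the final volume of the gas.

14.6 L

T₁ = P₁V₁/(nR) = 551×50.3/(5.19×8.314) = 642 K.
Adiabatic: T₂/T₁ = (P₂/P₁)^((γ−1)/γ) ⇒ T₂ = 642×(5.01)^0.231 = 932 K; V₂ = 14.6 L.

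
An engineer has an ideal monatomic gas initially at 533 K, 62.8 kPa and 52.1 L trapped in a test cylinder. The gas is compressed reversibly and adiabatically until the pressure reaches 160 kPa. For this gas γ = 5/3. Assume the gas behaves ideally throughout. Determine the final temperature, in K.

775 K

Adiabatic: T₂/T₁ = (P₂/P₁)^((γ−1)/γ) ⇒ T₂ = 533×(2.55)^0.400 = 775 K; V₂ = 29.7 L.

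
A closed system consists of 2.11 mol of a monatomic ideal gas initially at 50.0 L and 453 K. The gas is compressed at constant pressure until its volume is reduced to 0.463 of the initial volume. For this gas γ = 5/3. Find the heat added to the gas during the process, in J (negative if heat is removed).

P₁ = nRT₁/V₁ = 2.11×8.314×453/50.0 = 159 kPa.
Isobaric: P stays 159 kPa; V/T = const ⇒ T₂ = 210 K, V₂ = 23.2 L.
W = PΔV = 159×(23.2−50.0) kPa·L = -4270 J.
ΔU = nCvΔT = 2.11×12.5×(210−453) = -6400 J.
Q = ΔU + W = nCpΔT = -10700 J.

-10700 J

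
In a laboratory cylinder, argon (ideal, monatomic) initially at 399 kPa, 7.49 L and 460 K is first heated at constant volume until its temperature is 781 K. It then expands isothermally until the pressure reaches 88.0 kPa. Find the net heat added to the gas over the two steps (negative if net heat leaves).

13500 J

n = P₁V₁/(RT₁) = 399×7.49/(8.314×460) = 0.781 mol.
Step 1 — Isochoric: V stays 7.49 L; P/T = const ⇒ T₂ = 781 K, P₂ = 677 kPa.
W = 0 (no volume change).
ΔU = nCvΔT = 0.781×12.5×(781−460) = 3130 J.
Q = ΔU = 3130 J.
State after step 1: P = 677 kPa, V = 7.49 L, T = 781 K.
Step 2 — Isothermal: T stays 781 K; PV = const ⇒ V₂ = 57.7 L, P₂ = 88.0 kPa.
ΔU = 0 (ideal gas, T constant).
W = nRT ln(V₂/V₁) = 0.781×8.314×781×ln(7.70) = 10400 J.
Q = ΔU + W = 10400 J.
Net over both steps: W = 10400 J, Q = 13500 J, ΔU = 3130 J.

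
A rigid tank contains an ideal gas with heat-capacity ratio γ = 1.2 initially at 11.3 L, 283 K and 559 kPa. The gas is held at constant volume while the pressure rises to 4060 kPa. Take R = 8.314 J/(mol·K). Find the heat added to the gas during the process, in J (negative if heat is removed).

n = P₁V₁/(RT₁) = 559×11.3/(8.314×283) = 2.68 mol.
Isochoric: V stays 11.3 L; P/T = const ⇒ T₂ = 2060 K, P₂ = 4060 kPa.
W = 0 (no volume change).
ΔU = nCvΔT = 2.68×41.6×(2060−283) = 198000 J.
Q = ΔU = 198000 J.

198000 J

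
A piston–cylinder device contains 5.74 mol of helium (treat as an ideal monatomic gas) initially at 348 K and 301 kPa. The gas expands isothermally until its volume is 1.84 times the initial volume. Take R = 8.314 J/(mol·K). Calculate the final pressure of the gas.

164 kPa

V₁ = nRT₁/P₁ = 5.74×8.314×348/301 = 55.2 L.
Isothermal: T stays 348 K; PV = const ⇒ V₂ = 102 L, P₂ = 164 kPa.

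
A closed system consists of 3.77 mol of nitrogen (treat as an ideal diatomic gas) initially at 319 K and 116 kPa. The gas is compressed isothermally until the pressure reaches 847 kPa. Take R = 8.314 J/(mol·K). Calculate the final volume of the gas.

V₁ = nRT₁/P₁ = 3.77×8.314×319/116 = 86.2 L.
Isothermal: T stays 319 K; PV = const ⇒ V₂ = 11.8 L, P₂ = 847 kPa.

11.8 L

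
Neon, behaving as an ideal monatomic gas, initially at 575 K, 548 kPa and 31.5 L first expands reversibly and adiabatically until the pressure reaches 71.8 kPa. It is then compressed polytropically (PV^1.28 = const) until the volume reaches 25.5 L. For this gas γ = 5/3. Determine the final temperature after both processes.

381 K

n = P₁V₁/(RT₁) = 548×31.5/(8.314×575) = 3.61 mol.
Step 1 — Adiabatic: T₂/T₁ = (P₂/P₁)^((γ−1)/γ) ⇒ T₂ = 575×(0.131)^0.400 = 255 K; V₂ = 107 L.
ΔU = nCvΔT = 3.61×12.5×(255−575) = -14400 J.
Q = 0 for an adiabatic process, so W = −ΔU = 14400 J.
State after step 1: P = 71.8 kPa, V = 107 L, T = 255 K.
Step 2 — Polytropic n=1.28: T₂ = T₁(V₁/V₂)^(n−1) = 255×(4.18)^0.28 = 381 K; P₂ = P₁(V₁/V₂)^n = 448 kPa.
W = (P₁V₁−P₂V₂)/(n−1) = (71.8×107−448×25.5)/0.28 = -13500 J.
ΔU = nCvΔT = 3.61×12.5×(381−255) = 5660 J.
Q = ΔU + W = -7810 J.
Net over both steps: W = 935 J, Q = -7810 J, ΔU = -8750 J.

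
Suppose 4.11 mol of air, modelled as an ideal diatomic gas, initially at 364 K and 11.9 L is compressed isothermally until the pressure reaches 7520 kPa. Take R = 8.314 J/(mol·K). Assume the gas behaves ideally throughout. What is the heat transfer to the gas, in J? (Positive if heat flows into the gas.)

P₁ = nRT₁/V₁ = 4.11×8.314×364/11.9 = 1050 kPa.
Isothermal: T stays 364 K; PV = const ⇒ V₂ = 1.65 L, P₂ = 7520 kPa.
ΔU = 0 (ideal gas, T constant).
W = nRT ln(V₂/V₁) = 4.11×8.314×364×ln(0.139) = -24500 J.
Q = ΔU + W = -24500 J.

-24500 J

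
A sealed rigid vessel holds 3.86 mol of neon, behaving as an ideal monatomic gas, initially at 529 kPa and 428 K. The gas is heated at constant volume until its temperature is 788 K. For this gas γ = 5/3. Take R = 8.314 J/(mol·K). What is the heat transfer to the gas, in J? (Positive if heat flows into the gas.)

17300 J

V₁ = nRT₁/P₁ = 3.86×8.314×428/529 = 26.0 L.
Isochoric: V stays 26.0 L; P/T = const ⇒ T₂ = 788 K, P₂ = 974 kPa.
W = 0 (no volume change).
ΔU = nCvΔT = 3.86×12.5×(788−428) = 17300 J.
Q = ΔU = 17300 J.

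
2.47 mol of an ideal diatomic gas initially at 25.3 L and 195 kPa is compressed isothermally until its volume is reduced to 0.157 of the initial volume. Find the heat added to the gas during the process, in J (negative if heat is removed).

-9130 J

T₁ = P₁V₁/(nR) = 195×25.3/(2.47×8.314) = 240 K.
Isothermal: T stays 240 K; PV = const ⇒ V₂ = 3.97 L, P₂ = 1240 kPa.
ΔU = 0 (ideal gas, T constant).
W = nRT ln(V₂/V₁) = 2.47×8.314×240×ln(0.157) = -9130 J.
Q = ΔU + W = -9130 J.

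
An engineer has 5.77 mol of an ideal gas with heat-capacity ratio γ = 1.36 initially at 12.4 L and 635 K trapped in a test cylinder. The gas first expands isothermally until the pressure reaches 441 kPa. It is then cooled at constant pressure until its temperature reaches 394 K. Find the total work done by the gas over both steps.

P₁ = nRT₁/V₁ = 5.77×8.314×635/12.4 = 2460 kPa.
Step 1 — Isothermal: T stays 635 K; PV = const ⇒ V₂ = 69.1 L, P₂ = 441 kPa.
ΔU = 0 (ideal gas, T constant).
W = nRT ln(V₂/V₁) = 5.77×8.314×635×ln(5.57) = 52300 J.
Q = ΔU + W = 52300 J.
State after step 1: P = 441 kPa, V = 69.1 L, T = 635 K.
Step 2 — Isobaric: P stays 441 kPa; V/T = const ⇒ T₂ = 394 K, V₂ = 42.9 L.
W = PΔV = 441×(42.9−69.1) kPa·L = -11600 J.
ΔU = nCvΔT = 5.77×23.1×(394−635) = -32100 J.
Q = ΔU + W = nCpΔT = -43700 J.
Net over both steps: W = 40800 J, Q = 8640 J, ΔU = -32100 J.

40800 J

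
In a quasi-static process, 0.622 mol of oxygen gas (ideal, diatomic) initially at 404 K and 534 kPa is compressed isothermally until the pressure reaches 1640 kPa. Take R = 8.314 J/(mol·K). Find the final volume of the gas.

1.27 L

V₁ = nRT₁/P₁ = 0.622×8.314×404/534 = 3.91 L.
Isothermal: T stays 404 K; PV = const ⇒ V₂ = 1.27 L, P₂ = 1640 kPa.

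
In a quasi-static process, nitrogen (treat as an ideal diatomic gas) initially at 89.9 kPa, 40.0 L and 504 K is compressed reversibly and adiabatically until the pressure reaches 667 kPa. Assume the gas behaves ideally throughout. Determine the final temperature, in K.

Adiabatic: T₂/T₁ = (P₂/P₁)^((γ−1)/γ) ⇒ T₂ = 504×(7.42)^0.286 = 894 K; V₂ = 9.56 L.

894 K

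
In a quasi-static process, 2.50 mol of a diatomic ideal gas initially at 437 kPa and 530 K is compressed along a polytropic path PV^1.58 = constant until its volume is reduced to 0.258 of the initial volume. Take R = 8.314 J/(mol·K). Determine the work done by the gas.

-22700 J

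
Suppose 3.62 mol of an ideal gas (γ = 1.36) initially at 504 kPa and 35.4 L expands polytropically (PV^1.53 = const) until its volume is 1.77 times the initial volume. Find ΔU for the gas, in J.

T₁ = P₁V₁/(nR) = 504×35.4/(3.62×8.314) = 593 K.
Polytropic n=1.53: T₂ = T₁(V₁/V₂)^(n−1) = 593×(0.565)^0.53 = 438 K; P₂ = P₁(V₁/V₂)^n = 210 kPa.
For an ideal gas ΔU = nCvΔT with Cv = R/(γ−1) = 23.1 J/(mol·K).
ΔU = 3.62×23.1×(438−593) = -12900 J.

-12900 J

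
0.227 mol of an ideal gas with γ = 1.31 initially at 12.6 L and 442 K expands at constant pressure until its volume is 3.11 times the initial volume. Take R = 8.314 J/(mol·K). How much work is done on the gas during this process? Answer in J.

P₁ = nRT₁/V₁ = 0.227×8.314×442/12.6 = 66.2 kPa.
Isobaric: P stays 66.2 kPa; V/T = const ⇒ T₂ = 1370 K, V₂ = 39.2 L.
W = PΔV = 66.2×(39.2−12.6) kPa·L = 1760 J.
Work done on the gas = −W_by = -1760 J.

-1760 J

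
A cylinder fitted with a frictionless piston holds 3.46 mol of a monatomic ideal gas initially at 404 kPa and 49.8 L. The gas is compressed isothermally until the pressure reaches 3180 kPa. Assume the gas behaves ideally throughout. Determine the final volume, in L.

T₁ = P₁V₁/(nR) = 404×49.8/(3.46×8.314) = 699 K.
Isothermal: T stays 699 K; PV = const ⇒ V₂ = 6.33 L, P₂ = 3180 kPa.

6.33 L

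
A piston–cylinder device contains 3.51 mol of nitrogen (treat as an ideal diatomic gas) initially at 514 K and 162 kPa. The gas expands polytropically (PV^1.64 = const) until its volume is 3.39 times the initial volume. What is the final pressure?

21.9 kPa

V₁ = nRT₁/P₁ = 3.51×8.314×514/162 = 92.6 L.
Polytropic n=1.64: T₂ = T₁(V₁/V₂)^(n−1) = 514×(0.295)^0.64 = 235 K; P₂ = P₁(V₁/V₂)^n = 21.9 kPa.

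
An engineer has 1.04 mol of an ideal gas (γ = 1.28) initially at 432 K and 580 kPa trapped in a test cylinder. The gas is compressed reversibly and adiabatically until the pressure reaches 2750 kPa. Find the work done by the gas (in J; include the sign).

V₁ = nRT₁/P₁ = 1.04×8.314×432/580 = 6.44 L.
Adiabatic: T₂/T₁ = (P₂/P₁)^((γ−1)/γ) ⇒ T₂ = 432×(4.74)^0.219 = 607 K; V₂ = 1.91 L.
ΔU = nCvΔT = 1.04×29.7×(607−432) = 5410 J.
Q = 0 for an adiabatic process, so W = −ΔU = -5410 J.

-5410 J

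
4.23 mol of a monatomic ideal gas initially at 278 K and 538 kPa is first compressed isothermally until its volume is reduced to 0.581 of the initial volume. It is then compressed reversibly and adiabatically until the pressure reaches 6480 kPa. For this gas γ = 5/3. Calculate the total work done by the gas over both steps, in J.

-22600 J

V₁ = nRT₁/P₁ = 4.23×8.314×278/538 = 18.2 L.
Step 1 — Isothermal: T stays 278 K; PV = const ⇒ V₂ = 10.6 L, P₂ = 926 kPa.
ΔU = 0 (ideal gas, T constant).
W = nRT ln(V₂/V₁) = 4.23×8.314×278×ln(0.581) = -5310 J.
Q = ΔU + W = -5310 J.
State after step 1: P = 926 kPa, V = 10.6 L, T = 278 K.
Step 2 — Adiabatic: T₂/T₁ = (P₂/P₁)^((γ−1)/γ) ⇒ T₂ = 278×(7.00)^0.400 = 605 K; V₂ = 3.29 L.
ΔU = nCvΔT = 4.23×12.5×(605−278) = 17300 J.
Q = 0 for an adiabatic process, so W = −ΔU = -17300 J.
Net over both steps: W = -22600 J, Q = -5310 J, ΔU = 17300 J.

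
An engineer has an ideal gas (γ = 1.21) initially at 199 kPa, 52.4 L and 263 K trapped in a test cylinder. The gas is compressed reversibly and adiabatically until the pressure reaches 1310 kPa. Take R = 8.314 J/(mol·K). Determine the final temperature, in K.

Adiabatic: T₂/T₁ = (P₂/P₁)^((γ−1)/γ) ⇒ T₂ = 263×(6.58)^0.174 = 365 K; V₂ = 11.0 L.

365 K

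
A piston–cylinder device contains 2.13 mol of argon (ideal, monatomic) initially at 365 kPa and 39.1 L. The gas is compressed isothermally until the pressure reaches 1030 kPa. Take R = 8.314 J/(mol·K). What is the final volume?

13.9 L

T₁ = P₁V₁/(nR) = 365×39.1/(2.13×8.314) = 806 K.
Isothermal: T stays 806 K; PV = const ⇒ V₂ = 13.9 L, P₂ = 1030 kPa.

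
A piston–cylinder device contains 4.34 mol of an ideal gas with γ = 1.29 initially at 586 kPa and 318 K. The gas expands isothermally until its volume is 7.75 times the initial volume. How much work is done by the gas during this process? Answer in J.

V₁ = nRT₁/P₁ = 4.34×8.314×318/586 = 19.6 L.
Isothermal: T stays 318 K; PV = const ⇒ V₂ = 152 L, P₂ = 75.6 kPa.
W = nRT ln(V₂/V₁) = 4.34×8.314×318×ln(7.75) = 23500 J.

23500 J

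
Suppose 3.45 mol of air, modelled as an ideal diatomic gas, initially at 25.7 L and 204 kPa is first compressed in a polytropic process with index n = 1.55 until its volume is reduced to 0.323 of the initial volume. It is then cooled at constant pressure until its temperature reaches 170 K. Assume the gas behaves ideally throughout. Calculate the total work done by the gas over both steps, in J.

T₁ = P₁V₁/(nR) = 204×25.7/(3.45×8.314) = 183 K.
Step 1 — Polytropic n=1.55: T₂ = T₁(V₁/V₂)^(n−1) = 183×(3.10)^0.55 = 340 K; P₂ = P₁(V₁/V₂)^n = 1180 kPa.
W = (P₁V₁−P₂V₂)/(n−1) = (204×25.7−1180×8.30)/0.55 = -8220 J.
ΔU = nCvΔT = 3.45×20.8×(340−183) = 11300 J.
Q = ΔU + W = 3080 J.
State after step 1: P = 1180 kPa, V = 8.30 L, T = 340 K.
Step 2 — Isobaric: P stays 1180 kPa; V/T = const ⇒ T₂ = 170 K, V₂ = 4.15 L.
W = PΔV = 1180×(4.15−8.30) kPa·L = -4890 J.
ΔU = nCvΔT = 3.45×20.8×(170−340) = -12200 J.
Q = ΔU + W = nCpΔT = -17100 J.
Net over both steps: W = -13100 J, Q = -14000 J, ΔU = -917 J.

-13100 J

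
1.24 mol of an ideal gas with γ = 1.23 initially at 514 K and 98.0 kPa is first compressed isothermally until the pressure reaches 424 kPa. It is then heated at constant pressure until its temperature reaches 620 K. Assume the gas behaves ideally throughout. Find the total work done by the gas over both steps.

-6670 J

V₁ = nRT₁/P₁ = 1.24×8.314×514/98.0 = 54.1 L.
Step 1 — Isothermal: T stays 514 K; PV = const ⇒ V₂ = 12.5 L, P₂ = 424 kPa.
ΔU = 0 (ideal gas, T constant).
W = nRT ln(V₂/V₁) = 1.24×8.314×514×ln(0.231) = -7760 J.
Q = ΔU + W = -7760 J.
State after step 1: P = 424 kPa, V = 12.5 L, T = 514 K.
Step 2 — Isobaric: P stays 424 kPa; V/T = const ⇒ T₂ = 620 K, V₂ = 15.1 L.
W = PΔV = 424×(15.1−12.5) kPa·L = 1090 J.
ΔU = nCvΔT = 1.24×36.1×(620−514) = 4750 J.
Q = ΔU + W = nCpΔT = 5840 J.
Net over both steps: W = -6670 J, Q = -1920 J, ΔU = 4750 J.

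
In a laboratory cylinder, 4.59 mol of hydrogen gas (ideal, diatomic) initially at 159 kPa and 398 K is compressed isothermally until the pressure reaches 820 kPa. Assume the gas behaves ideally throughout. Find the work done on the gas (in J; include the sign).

24900 J

V₁ = nRT₁/P₁ = 4.59×8.314×398/159 = 95.5 L.
Isothermal: T stays 398 K; PV = const ⇒ V₂ = 18.5 L, P₂ = 820 kPa.
W = nRT ln(V₂/V₁) = 4.59×8.314×398×ln(0.194) = -24900 J.
Work done on the gas = −W_by = 24900 J.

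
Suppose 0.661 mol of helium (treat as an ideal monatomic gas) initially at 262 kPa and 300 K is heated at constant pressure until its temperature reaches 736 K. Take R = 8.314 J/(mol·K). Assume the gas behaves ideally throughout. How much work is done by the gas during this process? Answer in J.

V₁ = nRT₁/P₁ = 0.661×8.314×300/262 = 6.29 L.
Isobaric: P stays 262 kPa; V/T = const ⇒ T₂ = 736 K, V₂ = 15.4 L.
W = PΔV = 262×(15.4−6.29) kPa·L = 2400 J.

2400 J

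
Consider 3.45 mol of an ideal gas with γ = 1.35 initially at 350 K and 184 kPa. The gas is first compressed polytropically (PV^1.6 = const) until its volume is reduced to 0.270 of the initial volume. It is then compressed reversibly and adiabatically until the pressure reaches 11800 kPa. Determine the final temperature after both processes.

1310 K

V₁ = nRT₁/P₁ = 3.45×8.314×350/184 = 54.6 L.
Step 1 — Polytropic n=1.6: T₂ = T₁(V₁/V₂)^(n−1) = 350×(3.70)^0.60 = 768 K; P₂ = P₁(V₁/V₂)^n = 1490 kPa.
W = (P₁V₁−P₂V₂)/(n−1) = (184×54.6−1490×14.7)/0.60 = -20000 J.
ΔU = nCvΔT = 3.45×23.8×(768−350) = 34200 J.
Q = ΔU + W = 14300 J.
State after step 1: P = 1490 kPa, V = 14.7 L, T = 768 K.
Step 2 — Adiabatic: T₂/T₁ = (P₂/P₁)^((γ−1)/γ) ⇒ T₂ = 768×(7.89)^0.259 = 1310 K; V₂ = 3.19 L.
ΔU = nCvΔT = 3.45×23.8×(1310−768) = 44600 J.
Q = 0 for an adiabatic process, so W = −ΔU = -44600 J.
Net over both steps: W = -64600 J, Q = 14300 J, ΔU = 78800 J.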